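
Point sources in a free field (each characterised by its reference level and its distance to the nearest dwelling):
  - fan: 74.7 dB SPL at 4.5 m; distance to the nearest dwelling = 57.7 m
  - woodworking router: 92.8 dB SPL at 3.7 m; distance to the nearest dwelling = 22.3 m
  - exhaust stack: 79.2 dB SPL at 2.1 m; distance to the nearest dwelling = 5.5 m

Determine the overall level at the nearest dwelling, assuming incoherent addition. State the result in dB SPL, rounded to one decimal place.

First find each source's level at the receiver (point-source: −20·log₁₀(r/r_ref)), then combine on an intensity basis.
fan: 74.7 − 20·log₁₀(57.7/4.5) = 74.7 − 22.16 = 52.54 dB SPL.
woodworking router: 92.8 − 20·log₁₀(22.3/3.7) = 92.8 − 15.60 = 77.20 dB SPL.
exhaust stack: 79.2 − 20·log₁₀(5.5/2.1) = 79.2 − 8.36 = 70.84 dB SPL.
Σ 10^(L/10) = 6.476e+07 → L_total = 10·log₁₀(6.476e+07) = 78.11 dB SPL.

78.1 dB SPL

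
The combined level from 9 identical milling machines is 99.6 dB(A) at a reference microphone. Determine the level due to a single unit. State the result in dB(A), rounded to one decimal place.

90.1 dB(A)

9 equal contributions raise the level by 10·log₁₀ 9 = 9.542 dB, so each unit alone gives 99.6 − 9.542.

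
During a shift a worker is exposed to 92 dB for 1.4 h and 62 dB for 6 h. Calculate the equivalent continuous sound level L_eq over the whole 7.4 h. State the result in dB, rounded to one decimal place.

L_eq = 10·log₁₀[(1/T)·Σ tᵢ·10^(Lᵢ/10)] with T = 7.4 h.
Σ tᵢ·10^(Lᵢ/10) = 1.4·10^(92/10) + 6·10^(62/10) = 2.228e+09.
L_eq = 10·log₁₀(2.228e+09/7.4) = 84.79 dB.

84.8 dB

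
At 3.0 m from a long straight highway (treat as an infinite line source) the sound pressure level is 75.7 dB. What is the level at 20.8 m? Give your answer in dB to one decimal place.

Cylindrical spreading from a line source gives a 10·log₁₀(r₂/r₁) drop.
L₂ = 75.7 − 10·log₁₀(20.8/3.0) = 75.7 − 8.409 = 67.29 dB.

67.3 dB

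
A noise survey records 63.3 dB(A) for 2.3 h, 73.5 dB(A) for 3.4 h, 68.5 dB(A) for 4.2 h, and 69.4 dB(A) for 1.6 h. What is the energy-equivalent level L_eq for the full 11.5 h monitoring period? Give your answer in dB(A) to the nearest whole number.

L_eq = 10·log₁₀[(1/T)·Σ tᵢ·10^(Lᵢ/10)] with T = 11.5 h.
Σ tᵢ·10^(Lᵢ/10) = 2.3·10^(63.3/10) + 3.4·10^(73.5/10) + 4.2·10^(68.5/10) + 1.6·10^(69.4/10) = 1.247e+08.
L_eq = 10·log₁₀(1.247e+08/11.5) = 70.35 dB(A).

70 dB(A)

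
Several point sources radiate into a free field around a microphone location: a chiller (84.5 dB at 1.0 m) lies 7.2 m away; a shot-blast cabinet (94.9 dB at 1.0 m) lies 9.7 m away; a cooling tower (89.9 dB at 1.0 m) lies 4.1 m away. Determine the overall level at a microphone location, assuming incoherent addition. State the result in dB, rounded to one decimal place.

Propagate each source to the receiver with L = L_ref − 20·log₁₀(r/r_ref), then add intensities.
chiller: 84.5 − 20·log₁₀(7.2/1.0) = 84.5 − 17.15 = 67.35 dB.
shot-blast cabinet: 94.9 − 20·log₁₀(9.7/1.0) = 94.9 − 19.74 = 75.16 dB.
cooling tower: 89.9 − 20·log₁₀(4.1/1.0) = 89.9 − 12.26 = 77.64 dB.
Σ 10^(L/10) = 9.642e+07 → L_total = 10·log₁₀(9.642e+07) = 79.84 dB.

79.8 dB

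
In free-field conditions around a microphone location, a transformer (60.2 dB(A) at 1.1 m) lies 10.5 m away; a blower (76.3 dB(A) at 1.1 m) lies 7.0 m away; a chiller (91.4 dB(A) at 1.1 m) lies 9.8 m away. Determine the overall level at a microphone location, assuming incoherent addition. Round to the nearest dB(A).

Apply inverse-square spreading to bring every level to the receiver, then sum 10^(L/10).
transformer: 60.2 − 20·log₁₀(10.5/1.1) = 60.2 − 19.60 = 40.60 dB(A).
blower: 76.3 − 20·log₁₀(7.0/1.1) = 76.3 − 16.07 = 60.23 dB(A).
chiller: 91.4 − 20·log₁₀(9.8/1.1) = 91.4 − 19.00 = 72.40 dB(A).
Σ 10^(L/10) = 1.846e+07 → L_total = 10·log₁₀(1.846e+07) = 72.66 dB(A).

73 dB(A)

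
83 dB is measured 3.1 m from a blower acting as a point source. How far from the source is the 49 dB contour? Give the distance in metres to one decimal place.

For a point source L₁ − L₂ = 20·log₁₀(r₂/r₁), so r₂ = r₁·10^((L₁−L₂)/20).
r₂ = 3.1·10^((83−49)/20) = 3.1·10^(34.0/20) = 155.37 m.

155.4 m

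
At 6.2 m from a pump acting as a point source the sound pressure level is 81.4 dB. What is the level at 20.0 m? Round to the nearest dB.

71 dB

Point-source attenuation: ΔL = 20·log₁₀(r₂/r₁) = 20·log₁₀(20.0/6.2) = 10.173 dB.
L₂ = 81.4 − 20·log₁₀(20.0/6.2) = 81.4 − 10.173 = 71.23 dB.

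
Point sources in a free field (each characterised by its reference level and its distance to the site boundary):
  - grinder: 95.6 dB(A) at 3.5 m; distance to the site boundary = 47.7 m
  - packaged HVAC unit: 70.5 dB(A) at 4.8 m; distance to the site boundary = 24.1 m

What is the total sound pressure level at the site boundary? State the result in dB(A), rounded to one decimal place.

Propagate each source to the receiver with L = L_ref − 20·log₁₀(r/r_ref), then add intensities.
grinder: 95.6 − 20·log₁₀(47.7/3.5) = 95.6 − 22.69 = 72.91 dB(A).
packaged HVAC unit: 70.5 − 20·log₁₀(24.1/4.8) = 70.5 − 14.02 = 56.48 dB(A).
Σ 10^(L/10) = 1.999e+07 → L_total = 10·log₁₀(1.999e+07) = 73.01 dB(A).

73.0 dB(A)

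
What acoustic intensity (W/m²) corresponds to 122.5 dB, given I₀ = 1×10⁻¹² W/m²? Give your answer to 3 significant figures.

1.78 W/m²

I/I₀ = 10^(122.5/10) = 1.778e+12, so I = 1.778e+12 × 10⁻¹² W/m².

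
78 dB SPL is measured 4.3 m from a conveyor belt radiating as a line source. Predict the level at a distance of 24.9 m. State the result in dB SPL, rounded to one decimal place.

70.4 dB SPL

For a line source, L₂ = L₁ − 10·log₁₀(r₂/r₁).
L₂ = 78 − 10·log₁₀(24.9/4.3) = 78 − 7.627 = 70.37 dB SPL.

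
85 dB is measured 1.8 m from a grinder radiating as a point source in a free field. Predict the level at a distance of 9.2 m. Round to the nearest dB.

Point-source attenuation: ΔL = 20·log₁₀(r₂/r₁) = 20·log₁₀(9.2/1.8) = 14.170 dB.
L₂ = 85 − 20·log₁₀(9.2/1.8) = 85 − 14.170 = 70.83 dB.

71 dB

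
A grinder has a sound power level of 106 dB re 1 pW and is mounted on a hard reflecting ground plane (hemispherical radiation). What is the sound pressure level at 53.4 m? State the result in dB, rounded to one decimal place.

Free-field hemispherical radiation: L_p = L_w − 10·log₁₀(2π·r²), r = 53.4 m.
2π·r² = 1.792e+04 m², 10·log₁₀ of that is 42.533 dB.
L_p = 106 − 42.533 = 63.47 dB.

63.5 dB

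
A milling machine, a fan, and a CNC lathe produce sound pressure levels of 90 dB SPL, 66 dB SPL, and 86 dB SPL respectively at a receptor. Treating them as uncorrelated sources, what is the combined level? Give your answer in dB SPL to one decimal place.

For uncorrelated sources the intensities add, so convert each level to linear form, sum, and take 10·log₁₀ of the total.
Σ 10^(L/10) = 10^(90/10) + 10^(66/10) + 10^(86/10) = 1.402e+09.
L_total = 10·log₁₀(1.402e+09) = 91.47 dB SPL.

91.5 dB SPL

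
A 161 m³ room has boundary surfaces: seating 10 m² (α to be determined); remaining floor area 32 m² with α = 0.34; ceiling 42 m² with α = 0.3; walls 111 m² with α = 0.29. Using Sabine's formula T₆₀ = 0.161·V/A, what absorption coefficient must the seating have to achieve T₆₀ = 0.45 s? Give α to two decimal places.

0.19

From T₆₀ = 0.161·V/A, the target T₆₀ = 0.45 s needs A = 0.161·161/0.45 = 57.60 m².
Absorption from the other surfaces = 32·0.34 + 42·0.3 + 111·0.29 = 55.67 m², so the seating must supply 1.93 m² over 10 m².
α = 1.93/10 = 0.193.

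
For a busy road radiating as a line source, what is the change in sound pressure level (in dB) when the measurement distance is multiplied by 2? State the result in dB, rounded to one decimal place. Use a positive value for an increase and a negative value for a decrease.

A line source loses 3 dB per doubling of distance; generally ΔL = −10·log₁₀(r₂/r₁).
ΔL = −10·log₁₀(2) = -3.01 dB.

-3.0 dB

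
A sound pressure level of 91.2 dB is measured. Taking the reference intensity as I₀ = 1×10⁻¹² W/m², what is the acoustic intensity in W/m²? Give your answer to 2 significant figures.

L = 10·log₁₀(I/I₀) ⇒ I = I₀·10^(L/10) = 10⁻¹² × 10^9.12.

0.0013 W/m²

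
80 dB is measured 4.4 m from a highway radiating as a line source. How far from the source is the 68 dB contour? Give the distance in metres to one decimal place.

Line-source spreading drops the level by 10·log₁₀(r₂/r₁); inverting, r₂/r₁ = 10^(ΔL/10).
r₂ = 4.4·10^((80−68)/10) = 4.4·10^(12.0/10) = 69.74 m.

69.7 m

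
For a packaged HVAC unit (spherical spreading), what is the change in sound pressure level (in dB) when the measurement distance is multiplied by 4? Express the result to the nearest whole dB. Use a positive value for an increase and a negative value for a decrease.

-12 dB

Point-source spreading: ΔL = −20·log₁₀(r₂/r₁).
ΔL = −20·log₁₀(4) = -12.04 dB.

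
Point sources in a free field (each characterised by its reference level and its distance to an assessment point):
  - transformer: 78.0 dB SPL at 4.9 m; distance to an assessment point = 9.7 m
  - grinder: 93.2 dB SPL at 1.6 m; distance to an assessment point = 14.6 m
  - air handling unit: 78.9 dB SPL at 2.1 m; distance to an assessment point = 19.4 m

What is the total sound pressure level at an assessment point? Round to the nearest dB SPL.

76 dB SPL

Apply inverse-square spreading to bring every level to the receiver, then sum 10^(L/10).
transformer: 78.0 − 20·log₁₀(9.7/4.9) = 78.0 − 5.93 = 72.07 dB SPL.
grinder: 93.2 − 20·log₁₀(14.6/1.6) = 93.2 − 19.20 = 74.00 dB SPL.
air handling unit: 78.9 − 20·log₁₀(19.4/2.1) = 78.9 − 19.31 = 59.59 dB SPL.
Σ 10^(L/10) = 4.210e+07 → L_total = 10·log₁₀(4.210e+07) = 76.24 dB SPL.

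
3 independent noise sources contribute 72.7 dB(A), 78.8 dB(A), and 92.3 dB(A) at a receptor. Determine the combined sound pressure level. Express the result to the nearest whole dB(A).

For uncorrelated sources the intensities add, so convert each level to linear form, sum, and take 10·log₁₀ of the total.
Σ 10^(L/10) = 10^(72.7/10) + 10^(78.8/10) + 10^(92.3/10) = 1.793e+09.
L_total = 10·log₁₀(1.793e+09) = 92.54 dB(A).

93 dB(A)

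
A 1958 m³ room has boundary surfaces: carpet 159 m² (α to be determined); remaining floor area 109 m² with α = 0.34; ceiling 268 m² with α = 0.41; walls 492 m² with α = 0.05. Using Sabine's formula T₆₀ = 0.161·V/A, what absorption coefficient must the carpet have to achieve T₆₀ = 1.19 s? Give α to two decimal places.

0.59

A = 0.161·V/T₆₀ = 0.161·1958/1.19 = 264.91 m² sabins.
Absorption from the other surfaces = 109·0.34 + 268·0.41 + 492·0.05 = 171.54 m², so the carpet must supply 93.37 m² over 159 m².
α = 93.37/159 = 0.587.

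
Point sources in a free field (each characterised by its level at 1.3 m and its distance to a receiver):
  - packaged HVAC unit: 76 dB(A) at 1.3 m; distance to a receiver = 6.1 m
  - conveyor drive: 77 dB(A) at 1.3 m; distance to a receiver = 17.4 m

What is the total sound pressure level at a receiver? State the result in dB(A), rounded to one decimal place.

First find each source's level at the receiver (point-source: −20·log₁₀(r/r_ref)), then combine on an intensity basis.
packaged HVAC unit: 76 − 20·log₁₀(6.1/1.3) = 76 − 13.43 = 62.57 dB(A).
conveyor drive: 77 − 20·log₁₀(17.4/1.3) = 77 − 22.53 = 54.47 dB(A).
Σ 10^(L/10) = 2.088e+06 → L_total = 10·log₁₀(2.088e+06) = 63.20 dB(A).

63.2 dB(A)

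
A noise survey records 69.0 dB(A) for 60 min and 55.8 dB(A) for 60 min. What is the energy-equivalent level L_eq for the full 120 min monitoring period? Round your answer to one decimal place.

Weight each interval's intensity by its duration and average over T = 120 min:
Σ tᵢ·10^(Lᵢ/10) = 60·10^(69.0/10) + 60·10^(55.8/10) = 4.994e+08.
L_eq = 10·log₁₀(4.994e+08/120) = 66.19 dB(A).

66.2 dB(A)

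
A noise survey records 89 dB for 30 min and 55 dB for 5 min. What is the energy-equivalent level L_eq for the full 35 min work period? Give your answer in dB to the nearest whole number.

Weight each interval's intensity by its duration and average over T = 35 min:
Σ tᵢ·10^(Lᵢ/10) = 30·10^(89/10) + 5·10^(55/10) = 2.383e+10.
L_eq = 10·log₁₀(2.383e+10/35) = 88.33 dB.

88 dB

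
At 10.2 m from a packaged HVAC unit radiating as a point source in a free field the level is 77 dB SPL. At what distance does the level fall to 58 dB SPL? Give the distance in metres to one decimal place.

90.9 m

The 19.0 dB drop corresponds to a distance ratio of 10^(19.0/20) for a point source.
r₂ = 10.2·10^((77−58)/20) = 10.2·10^(19.0/20) = 90.91 m.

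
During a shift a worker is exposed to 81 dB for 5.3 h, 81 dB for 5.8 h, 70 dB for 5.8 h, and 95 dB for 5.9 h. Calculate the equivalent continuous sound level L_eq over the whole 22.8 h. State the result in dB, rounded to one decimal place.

89.5 dB

The energy average is taken in the linear domain: L_eq = 10·log₁₀[(Σ tᵢ·10^(Lᵢ/10))/T], T = 22.8 h.
Σ tᵢ·10^(Lᵢ/10) = 5.3·10^(81/10) + 5.8·10^(81/10) + 5.8·10^(70/10) + 5.9·10^(95/10) = 2.011e+10.
L_eq = 10·log₁₀(2.011e+10/22.8) = 89.46 dB.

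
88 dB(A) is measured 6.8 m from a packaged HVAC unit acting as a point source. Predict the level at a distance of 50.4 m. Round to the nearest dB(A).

71 dB(A)

Point-source attenuation: ΔL = 20·log₁₀(r₂/r₁) = 20·log₁₀(50.4/6.8) = 17.398 dB.
L₂ = 88 − 20·log₁₀(50.4/6.8) = 88 − 17.398 = 70.60 dB(A).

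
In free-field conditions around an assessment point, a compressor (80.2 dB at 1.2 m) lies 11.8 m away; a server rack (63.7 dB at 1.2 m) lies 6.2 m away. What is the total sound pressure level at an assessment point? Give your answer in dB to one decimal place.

60.7 dB

First find each source's level at the receiver (point-source: −20·log₁₀(r/r_ref)), then combine on an intensity basis.
compressor: 80.2 − 20·log₁₀(11.8/1.2) = 80.2 − 19.85 = 60.35 dB.
server rack: 63.7 − 20·log₁₀(6.2/1.2) = 63.7 − 14.26 = 49.44 dB.
Σ 10^(L/10) = 1.171e+06 → L_total = 10·log₁₀(1.171e+06) = 60.68 dB.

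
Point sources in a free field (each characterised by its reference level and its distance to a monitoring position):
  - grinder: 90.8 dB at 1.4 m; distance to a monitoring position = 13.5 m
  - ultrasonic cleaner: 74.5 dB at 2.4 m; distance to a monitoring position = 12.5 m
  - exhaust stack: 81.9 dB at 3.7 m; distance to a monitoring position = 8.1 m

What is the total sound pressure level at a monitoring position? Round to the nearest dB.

77 dB

Apply inverse-square spreading to bring every level to the receiver, then sum 10^(L/10).
grinder: 90.8 − 20·log₁₀(13.5/1.4) = 90.8 − 19.68 = 71.12 dB.
ultrasonic cleaner: 74.5 − 20·log₁₀(12.5/2.4) = 74.5 − 14.33 = 60.17 dB.
exhaust stack: 81.9 − 20·log₁₀(8.1/3.7) = 81.9 − 6.81 = 75.09 dB.
Σ 10^(L/10) = 4.629e+07 → L_total = 10·log₁₀(4.629e+07) = 76.65 dB.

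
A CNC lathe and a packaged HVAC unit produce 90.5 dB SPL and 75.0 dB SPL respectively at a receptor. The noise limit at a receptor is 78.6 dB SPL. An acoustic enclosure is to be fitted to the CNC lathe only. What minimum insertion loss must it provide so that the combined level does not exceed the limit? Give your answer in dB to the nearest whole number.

14 dB

Everything except the CNC lathe sums to 10^(75.0/10) = 3.162e+07 in linear terms, 75.00 dB SPL.
The limit corresponds to 10^(78.6/10) = 7.244e+07; subtracting the fixed part leaves 4.082e+07 for the CNC lathe, i.e. 76.11 dB SPL.
Required insertion loss = 90.5 − 76.11 = 14.39 dB.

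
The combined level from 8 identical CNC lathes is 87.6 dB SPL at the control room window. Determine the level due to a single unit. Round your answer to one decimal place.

78.6 dB SPL

For N identical incoherent sources L_total = L₁ + 10·log₁₀ N, so L₁ = 87.6 − 10·log₁₀(8) = 87.6 − 9.031.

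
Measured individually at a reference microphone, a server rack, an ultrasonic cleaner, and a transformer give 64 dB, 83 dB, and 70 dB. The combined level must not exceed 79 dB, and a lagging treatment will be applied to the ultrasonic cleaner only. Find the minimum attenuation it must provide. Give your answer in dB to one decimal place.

4.7 dB

The untreated sources together contribute 10^(64/10) + 10^(70/10) = 1.251e+07, i.e. 70.97 dB.
To meet 79 dB overall, the treated ultrasonic cleaner may contribute at most 10^(79/10) − 1.251e+07 = 6.692e+07, i.e. 78.26 dB.
Required insertion loss = 83 − 78.26 = 4.74 dB.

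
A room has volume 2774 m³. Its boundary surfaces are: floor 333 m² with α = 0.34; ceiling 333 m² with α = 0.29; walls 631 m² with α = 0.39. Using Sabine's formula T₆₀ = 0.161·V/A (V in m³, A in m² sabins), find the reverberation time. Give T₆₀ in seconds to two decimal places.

Total absorption A = 333·0.34 + 333·0.29 + 631·0.39 = 455.88 m² sabins.
T₆₀ = 0.161·V/A = 0.161·2774/455.88 = 0.980 s.

0.98 s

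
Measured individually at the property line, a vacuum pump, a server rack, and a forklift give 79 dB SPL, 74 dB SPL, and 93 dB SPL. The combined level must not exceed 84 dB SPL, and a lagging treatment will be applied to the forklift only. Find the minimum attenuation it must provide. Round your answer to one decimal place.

The untreated sources together contribute 10^(79/10) + 10^(74/10) = 1.046e+08, i.e. 80.19 dB SPL.
To meet 84 dB SPL overall, the treated forklift may contribute at most 10^(84/10) − 1.046e+08 = 1.466e+08, i.e. 81.66 dB SPL.
Required insertion loss = 93 − 81.66 = 11.34 dB.

11.3 dB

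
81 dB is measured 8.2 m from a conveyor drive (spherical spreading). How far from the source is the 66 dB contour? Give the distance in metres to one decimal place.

The 15.0 dB drop corresponds to a distance ratio of 10^(15.0/20) for a point source.
r₂ = 8.2·10^((81−66)/20) = 8.2·10^(15.0/20) = 46.11 m.

46.1 m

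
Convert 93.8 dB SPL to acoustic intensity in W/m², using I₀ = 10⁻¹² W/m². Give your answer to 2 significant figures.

I = I₀·10^(L/10) = 10⁻¹² × 10^(93.8/10) = 10^(-2.620).

0.0024 W/m²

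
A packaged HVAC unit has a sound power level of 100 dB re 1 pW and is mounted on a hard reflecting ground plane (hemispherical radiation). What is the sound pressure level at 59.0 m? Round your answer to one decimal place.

The power spreads over a hemisphere of area 2π·r², so L_p = L_w − 10·log₁₀(2π·r²).
2π·r² = 2.187e+04 m², 10·log₁₀ of that is 43.399 dB.
L_p = 100 − 43.399 = 56.60 dB.

56.6 dB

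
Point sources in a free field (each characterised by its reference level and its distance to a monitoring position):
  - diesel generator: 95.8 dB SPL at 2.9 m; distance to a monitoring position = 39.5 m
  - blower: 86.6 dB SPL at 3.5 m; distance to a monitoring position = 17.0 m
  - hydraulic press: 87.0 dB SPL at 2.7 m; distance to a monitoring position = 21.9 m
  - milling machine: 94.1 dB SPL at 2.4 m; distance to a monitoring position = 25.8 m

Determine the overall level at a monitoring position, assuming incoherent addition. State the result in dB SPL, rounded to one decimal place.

78.4 dB SPL

Propagate each source to the receiver with L = L_ref − 20·log₁₀(r/r_ref), then add intensities.
diesel generator: 95.8 − 20·log₁₀(39.5/2.9) = 95.8 − 22.68 = 73.12 dB SPL.
blower: 86.6 − 20·log₁₀(17.0/3.5) = 86.6 − 13.73 = 72.87 dB SPL.
hydraulic press: 87.0 − 20·log₁₀(21.9/2.7) = 87.0 − 18.18 = 68.82 dB SPL.
milling machine: 94.1 − 20·log₁₀(25.8/2.4) = 94.1 − 20.63 = 73.47 dB SPL.
Σ 10^(L/10) = 6.973e+07 → L_total = 10·log₁₀(6.973e+07) = 78.43 dB SPL.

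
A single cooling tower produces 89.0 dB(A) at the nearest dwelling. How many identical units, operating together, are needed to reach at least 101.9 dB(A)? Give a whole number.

20

The shortfall is 101.9 − 89.0 = 12.9 dB, and N units add 10·log₁₀ N, so need 10·log₁₀ N ≥ 12.9.
N ≥ 10^(12.9/10) = 19.498, so N = 20.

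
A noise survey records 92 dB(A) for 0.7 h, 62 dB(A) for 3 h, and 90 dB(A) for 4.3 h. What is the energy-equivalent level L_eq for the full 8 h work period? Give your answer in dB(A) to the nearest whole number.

The energy average is taken in the linear domain: L_eq = 10·log₁₀[(Σ tᵢ·10^(Lᵢ/10))/T], T = 8 h.
Σ tᵢ·10^(Lᵢ/10) = 0.7·10^(92/10) + 3·10^(62/10) + 4.3·10^(90/10) = 5.414e+09.
L_eq = 10·log₁₀(5.414e+09/8) = 88.30 dB(A).

88 dB(A)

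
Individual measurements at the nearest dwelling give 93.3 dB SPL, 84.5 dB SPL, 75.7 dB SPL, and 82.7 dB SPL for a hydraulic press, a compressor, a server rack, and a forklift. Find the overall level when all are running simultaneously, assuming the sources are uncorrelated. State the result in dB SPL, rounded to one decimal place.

Incoherent sources combine by intensity addition: L_total = 10·log₁₀(Σ 10^(L_i/10)).
Σ 10^(L/10) = 10^(93.3/10) + 10^(84.5/10) + 10^(75.7/10) + 10^(82.7/10) = 2.643e+09.
L_total = 10·log₁₀(2.643e+09) = 94.22 dB SPL.

94.2 dB SPL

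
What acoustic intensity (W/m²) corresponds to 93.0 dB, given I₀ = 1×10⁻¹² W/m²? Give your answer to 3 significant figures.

0.00200 W/m²

I = I₀·10^(L/10) = 10⁻¹² × 10^(93.0/10) = 10^(-2.700).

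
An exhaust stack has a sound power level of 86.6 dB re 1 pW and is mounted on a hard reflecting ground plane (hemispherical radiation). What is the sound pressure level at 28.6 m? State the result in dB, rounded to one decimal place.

The power spreads over a hemisphere of area 2π·r², so L_p = L_w − 10·log₁₀(2π·r²).
2π·r² = 5139 m², 10·log₁₀ of that is 37.109 dB.
L_p = 86.6 − 37.109 = 49.49 dB.

49.5 dB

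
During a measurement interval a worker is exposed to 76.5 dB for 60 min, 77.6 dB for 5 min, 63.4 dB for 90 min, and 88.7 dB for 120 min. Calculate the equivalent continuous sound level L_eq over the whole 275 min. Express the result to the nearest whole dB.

85 dB

The energy average is taken in the linear domain: L_eq = 10·log₁₀[(Σ tᵢ·10^(Lᵢ/10))/T], T = 275 min.
Σ tᵢ·10^(Lᵢ/10) = 60·10^(76.5/10) + 5·10^(77.6/10) + 90·10^(63.4/10) + 120·10^(88.7/10) = 9.212e+10.
L_eq = 10·log₁₀(9.212e+10/275) = 85.25 dB.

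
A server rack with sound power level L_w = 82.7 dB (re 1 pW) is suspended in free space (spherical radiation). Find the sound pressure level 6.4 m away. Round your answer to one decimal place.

55.6 dB

Free-field spherical radiation: L_p = L_w − 10·log₁₀(4π·r²), r = 6.4 m.
4π·r² = 514.7 m², 10·log₁₀ of that is 27.116 dB.
L_p = 82.7 − 27.116 = 55.58 dB.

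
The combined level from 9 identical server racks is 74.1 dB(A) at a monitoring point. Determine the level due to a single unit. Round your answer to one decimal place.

Dividing the total intensity by 9 lowers the level by 10·log₁₀ 9 = 9.542 dB: L₁ = 74.1 − 9.542.

64.6 dB(A)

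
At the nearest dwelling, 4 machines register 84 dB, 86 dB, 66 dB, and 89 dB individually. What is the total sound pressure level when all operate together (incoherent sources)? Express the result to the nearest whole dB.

92 dB

Incoherent sources combine by intensity addition: L_total = 10·log₁₀(Σ 10^(L_i/10)).
Σ 10^(L/10) = 10^(84/10) + 10^(86/10) + 10^(66/10) + 10^(89/10) = 1.448e+09.
L_total = 10·log₁₀(1.448e+09) = 91.61 dB.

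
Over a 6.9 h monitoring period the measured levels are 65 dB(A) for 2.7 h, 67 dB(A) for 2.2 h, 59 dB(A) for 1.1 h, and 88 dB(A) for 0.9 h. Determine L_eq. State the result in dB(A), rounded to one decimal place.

Weight each interval's intensity by its duration and average over T = 6.9 h:
Σ tᵢ·10^(Lᵢ/10) = 2.7·10^(65/10) + 2.2·10^(67/10) + 1.1·10^(59/10) + 0.9·10^(88/10) = 5.883e+08.
L_eq = 10·log₁₀(5.883e+08/6.9) = 79.31 dB(A).

79.3 dB(A)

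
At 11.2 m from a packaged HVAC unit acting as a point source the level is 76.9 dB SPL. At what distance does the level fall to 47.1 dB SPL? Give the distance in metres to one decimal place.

For a point source L₁ − L₂ = 20·log₁₀(r₂/r₁), so r₂ = r₁·10^((L₁−L₂)/20).
r₂ = 11.2·10^((76.9−47.1)/20) = 11.2·10^(29.8/20) = 346.11 m.

346.1 m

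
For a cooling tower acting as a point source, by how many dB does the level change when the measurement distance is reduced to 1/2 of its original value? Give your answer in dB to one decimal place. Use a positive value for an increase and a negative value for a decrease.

Point-source spreading: ΔL = −20·log₁₀(r₂/r₁).
ΔL = −20·log₁₀(0.5) = +6.02 dB.

+6.0 dB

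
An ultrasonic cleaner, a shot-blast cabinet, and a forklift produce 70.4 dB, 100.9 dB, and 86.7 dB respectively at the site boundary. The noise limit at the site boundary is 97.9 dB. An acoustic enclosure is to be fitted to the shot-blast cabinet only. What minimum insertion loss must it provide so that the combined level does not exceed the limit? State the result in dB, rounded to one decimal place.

Fixed contribution from the other sources: Σ 10^(L/10) = 10^(70.4/10) + 10^(86.7/10) = 4.787e+08 (86.80 dB).
The limit corresponds to 10^(97.9/10) = 6.166e+09; subtracting the fixed part leaves 5.687e+09 for the shot-blast cabinet, i.e. 97.55 dB.
So the shot-blast cabinet must be reduced from 100.9 to 97.55 dB: IL = 3.35 dB.

3.4 dB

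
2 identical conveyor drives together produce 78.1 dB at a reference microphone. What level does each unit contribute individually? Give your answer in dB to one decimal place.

2 equal contributions raise the level by 10·log₁₀ 2 = 3.010 dB, so each unit alone gives 78.1 − 3.010.

75.1 dB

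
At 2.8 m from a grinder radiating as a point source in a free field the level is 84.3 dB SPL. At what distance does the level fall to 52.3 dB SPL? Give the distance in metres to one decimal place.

111.5 m

The 32.0 dB drop corresponds to a distance ratio of 10^(32.0/20) for a point source.
r₂ = 2.8·10^((84.3−52.3)/20) = 2.8·10^(32.0/20) = 111.47 m.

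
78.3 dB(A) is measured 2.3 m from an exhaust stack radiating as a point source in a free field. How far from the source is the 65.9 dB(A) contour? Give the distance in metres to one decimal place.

9.6 m

The 12.4 dB drop corresponds to a distance ratio of 10^(12.4/20) for a point source.
r₂ = 2.3·10^((78.3−65.9)/20) = 2.3·10^(12.4/20) = 9.59 m.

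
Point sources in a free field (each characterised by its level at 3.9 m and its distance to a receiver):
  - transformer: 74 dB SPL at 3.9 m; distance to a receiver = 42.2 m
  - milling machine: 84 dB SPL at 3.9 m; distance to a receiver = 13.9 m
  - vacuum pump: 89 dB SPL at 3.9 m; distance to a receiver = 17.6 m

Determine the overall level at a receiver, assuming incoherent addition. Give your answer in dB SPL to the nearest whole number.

Apply inverse-square spreading to bring every level to the receiver, then sum 10^(L/10).
transformer: 74 − 20·log₁₀(42.2/3.9) = 74 − 20.68 = 53.32 dB SPL.
milling machine: 84 − 20·log₁₀(13.9/3.9) = 84 − 11.04 = 72.96 dB SPL.
vacuum pump: 89 − 20·log₁₀(17.6/3.9) = 89 − 13.09 = 75.91 dB SPL.
Σ 10^(L/10) = 5.899e+07 → L_total = 10·log₁₀(5.899e+07) = 77.71 dB SPL.

78 dB SPL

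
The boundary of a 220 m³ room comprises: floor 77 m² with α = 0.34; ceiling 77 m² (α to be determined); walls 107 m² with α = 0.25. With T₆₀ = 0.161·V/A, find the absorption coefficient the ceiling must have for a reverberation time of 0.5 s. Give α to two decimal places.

Required total absorption A = 0.161·220/0.5 = 70.84 m².
Absorption from the other surfaces = 77·0.34 + 107·0.25 = 52.93 m², so the ceiling must supply 17.91 m² over 77 m².
α = 17.91/77 = 0.233.

0.23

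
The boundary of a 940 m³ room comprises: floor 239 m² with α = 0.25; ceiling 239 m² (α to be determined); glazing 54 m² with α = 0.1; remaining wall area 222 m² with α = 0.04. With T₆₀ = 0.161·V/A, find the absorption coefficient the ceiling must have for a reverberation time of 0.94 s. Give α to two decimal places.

0.36

A = 0.161·V/T₆₀ = 0.161·940/0.94 = 161.00 m² sabins.
Absorption from the other surfaces = 239·0.25 + 54·0.1 + 222·0.04 = 74.03 m², so the ceiling must supply 86.97 m² over 239 m².
α = 86.97/239 = 0.364.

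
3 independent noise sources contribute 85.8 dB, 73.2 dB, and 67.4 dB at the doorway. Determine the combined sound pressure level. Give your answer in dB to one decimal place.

86.1 dB

Incoherent sources combine by intensity addition: L_total = 10·log₁₀(Σ 10^(L_i/10)).
Σ 10^(L/10) = 10^(85.8/10) + 10^(73.2/10) + 10^(67.4/10) = 4.066e+08.
L_total = 10·log₁₀(4.066e+08) = 86.09 dB.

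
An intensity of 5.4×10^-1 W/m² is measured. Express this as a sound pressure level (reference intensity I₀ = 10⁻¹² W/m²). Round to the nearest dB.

117 dB

Dividing by I₀ shifts the exponent by 12: I/I₀ = 5.4×10^11.
L = 10·(0.7324 + 11) = 117.32 dB.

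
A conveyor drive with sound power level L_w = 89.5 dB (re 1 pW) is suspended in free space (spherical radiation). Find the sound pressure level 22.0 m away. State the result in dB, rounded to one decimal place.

51.7 dB

L_p = L_w − 10·log₁₀(4π·r²) with r = 22.0 m.
4π·r² = 6082 m², 10·log₁₀ of that is 37.841 dB.
L_p = 89.5 − 37.841 = 51.66 dB.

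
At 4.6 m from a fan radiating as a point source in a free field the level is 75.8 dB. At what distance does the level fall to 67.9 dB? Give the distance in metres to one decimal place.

11.4 m

For a point source L₁ − L₂ = 20·log₁₀(r₂/r₁), so r₂ = r₁·10^((L₁−L₂)/20).
r₂ = 4.6·10^((75.8−67.9)/20) = 4.6·10^(7.9/20) = 11.42 m.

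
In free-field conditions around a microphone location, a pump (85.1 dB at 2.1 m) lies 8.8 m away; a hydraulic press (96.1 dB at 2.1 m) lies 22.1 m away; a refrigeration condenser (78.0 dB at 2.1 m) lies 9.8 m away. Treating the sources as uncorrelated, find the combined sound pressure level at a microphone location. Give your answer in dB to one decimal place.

Apply inverse-square spreading to bring every level to the receiver, then sum 10^(L/10).
pump: 85.1 − 20·log₁₀(8.8/2.1) = 85.1 − 12.45 = 72.65 dB.
hydraulic press: 96.1 − 20·log₁₀(22.1/2.1) = 96.1 − 20.44 = 75.66 dB.
refrigeration condenser: 78.0 − 20·log₁₀(9.8/2.1) = 78.0 − 13.38 = 64.62 dB.
Σ 10^(L/10) = 5.811e+07 → L_total = 10·log₁₀(5.811e+07) = 77.64 dB.

77.6 dB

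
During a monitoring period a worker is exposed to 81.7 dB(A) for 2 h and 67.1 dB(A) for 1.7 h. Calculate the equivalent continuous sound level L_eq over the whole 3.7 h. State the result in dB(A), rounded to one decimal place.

The energy average is taken in the linear domain: L_eq = 10·log₁₀[(Σ tᵢ·10^(Lᵢ/10))/T], T = 3.7 h.
Σ tᵢ·10^(Lᵢ/10) = 2·10^(81.7/10) + 1.7·10^(67.1/10) = 3.045e+08.
L_eq = 10·log₁₀(3.045e+08/3.7) = 79.15 dB(A).

79.2 dB(A)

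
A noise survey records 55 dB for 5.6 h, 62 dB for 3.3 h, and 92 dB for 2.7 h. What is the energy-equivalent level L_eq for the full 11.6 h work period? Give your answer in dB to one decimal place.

85.7 dB

L_eq = 10·log₁₀[(1/T)·Σ tᵢ·10^(Lᵢ/10)] with T = 11.6 h.
Σ tᵢ·10^(Lᵢ/10) = 5.6·10^(55/10) + 3.3·10^(62/10) + 2.7·10^(92/10) = 4.286e+09.
L_eq = 10·log₁₀(4.286e+09/11.6) = 85.68 dB.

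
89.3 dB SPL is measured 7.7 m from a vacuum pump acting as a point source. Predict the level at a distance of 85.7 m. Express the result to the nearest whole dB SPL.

68 dB SPL

Spherical spreading from a point source gives a 20·log₁₀(r₂/r₁) drop.
L₂ = 89.3 − 20·log₁₀(85.7/7.7) = 89.3 − 20.930 = 68.37 dB SPL.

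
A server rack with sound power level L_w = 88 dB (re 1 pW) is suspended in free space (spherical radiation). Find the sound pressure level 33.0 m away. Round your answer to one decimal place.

The power spreads over a sphere of area 4π·r², so L_p = L_w − 10·log₁₀(4π·r²).
4π·r² = 1.368e+04 m², 10·log₁₀ of that is 41.362 dB.
L_p = 88 − 41.362 = 46.64 dB.

46.6 dB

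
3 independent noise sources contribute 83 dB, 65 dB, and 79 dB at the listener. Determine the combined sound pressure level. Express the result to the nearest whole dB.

85 dB

For uncorrelated sources the intensities add, so convert each level to linear form, sum, and take 10·log₁₀ of the total.
Σ 10^(L/10) = 10^(83/10) + 10^(65/10) + 10^(79/10) = 2.821e+08.
L_total = 10·log₁₀(2.821e+08) = 84.50 dB.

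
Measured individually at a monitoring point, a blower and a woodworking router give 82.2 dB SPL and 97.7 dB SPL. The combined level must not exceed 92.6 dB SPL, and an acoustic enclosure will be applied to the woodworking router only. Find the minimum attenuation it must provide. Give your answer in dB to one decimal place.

Fixed contribution from the other source: Σ 10^(L/10) = 10^(82.2/10) = 1.660e+08 (82.20 dB SPL).
The limit corresponds to 10^(92.6/10) = 1.820e+09; subtracting the fixed part leaves 1.654e+09 for the woodworking router, i.e. 92.18 dB SPL.
Required insertion loss = 97.7 − 92.18 = 5.52 dB.

5.5 dB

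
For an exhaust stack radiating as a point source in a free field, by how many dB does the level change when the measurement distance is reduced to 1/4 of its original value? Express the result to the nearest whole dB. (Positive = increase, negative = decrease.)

Point-source spreading: ΔL = −20·log₁₀(r₂/r₁).
ΔL = −20·log₁₀(0.25) = +12.04 dB.

+12 dB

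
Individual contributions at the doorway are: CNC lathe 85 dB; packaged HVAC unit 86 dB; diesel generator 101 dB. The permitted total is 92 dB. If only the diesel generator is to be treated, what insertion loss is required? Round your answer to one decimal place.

11.6 dB

Fixed contribution from the other sources: Σ 10^(L/10) = 10^(85/10) + 10^(86/10) = 7.143e+08 (88.54 dB).
The limit corresponds to 10^(92/10) = 1.585e+09; subtracting the fixed part leaves 8.706e+08 for the diesel generator, i.e. 89.40 dB.
So the diesel generator must be reduced from 101 to 89.40 dB: IL = 11.60 dB.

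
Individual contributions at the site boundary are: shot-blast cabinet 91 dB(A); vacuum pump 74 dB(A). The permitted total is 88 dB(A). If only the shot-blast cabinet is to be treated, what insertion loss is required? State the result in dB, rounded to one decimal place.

3.2 dB

Everything except the shot-blast cabinet sums to 10^(74/10) = 2.512e+07 in linear terms, 74.00 dB(A).
To meet 88 dB(A) overall, the treated shot-blast cabinet may contribute at most 10^(88/10) − 2.512e+07 = 6.058e+08, i.e. 87.82 dB(A).
So the shot-blast cabinet must be reduced from 91 to 87.82 dB(A): IL = 3.18 dB.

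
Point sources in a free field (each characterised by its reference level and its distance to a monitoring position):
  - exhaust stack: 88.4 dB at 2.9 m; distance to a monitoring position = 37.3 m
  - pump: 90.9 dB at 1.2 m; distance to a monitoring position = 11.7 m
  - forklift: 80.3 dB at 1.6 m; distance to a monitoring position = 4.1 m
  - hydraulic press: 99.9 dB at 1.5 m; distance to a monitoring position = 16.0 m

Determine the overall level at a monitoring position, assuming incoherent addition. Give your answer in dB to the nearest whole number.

First find each source's level at the receiver (point-source: −20·log₁₀(r/r_ref)), then combine on an intensity basis.
exhaust stack: 88.4 − 20·log₁₀(37.3/2.9) = 88.4 − 22.19 = 66.21 dB.
pump: 90.9 − 20·log₁₀(11.7/1.2) = 90.9 − 19.78 = 71.12 dB.
forklift: 80.3 − 20·log₁₀(4.1/1.6) = 80.3 − 8.17 = 72.13 dB.
hydraulic press: 99.9 − 20·log₁₀(16.0/1.5) = 99.9 − 20.56 = 79.34 dB.
Σ 10^(L/10) = 1.193e+08 → L_total = 10·log₁₀(1.193e+08) = 80.77 dB.

81 dB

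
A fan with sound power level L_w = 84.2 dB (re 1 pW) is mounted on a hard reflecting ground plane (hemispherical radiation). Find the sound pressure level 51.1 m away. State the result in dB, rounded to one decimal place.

42.0 dB

L_p = L_w − 10·log₁₀(2π·r²) with r = 51.1 m.
2π·r² = 1.641e+04 m², 10·log₁₀ of that is 42.150 dB.
L_p = 84.2 − 42.150 = 42.05 dB.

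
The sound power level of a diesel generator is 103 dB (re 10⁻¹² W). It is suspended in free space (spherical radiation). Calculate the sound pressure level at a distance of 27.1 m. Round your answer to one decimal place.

63.3 dB

Free-field spherical radiation: L_p = L_w − 10·log₁₀(4π·r²), r = 27.1 m.
4π·r² = 9229 m², 10·log₁₀ of that is 39.651 dB.
L_p = 103 − 39.651 = 63.35 dB.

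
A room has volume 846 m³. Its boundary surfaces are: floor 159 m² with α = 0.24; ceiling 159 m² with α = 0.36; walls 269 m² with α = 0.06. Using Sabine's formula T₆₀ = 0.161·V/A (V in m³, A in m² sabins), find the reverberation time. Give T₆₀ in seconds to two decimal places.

Total absorption A = 159·0.24 + 159·0.36 + 269·0.06 = 111.54 m² sabins.
T₆₀ = 0.161·V/A = 0.161·846/111.54 = 1.221 s.

1.22 s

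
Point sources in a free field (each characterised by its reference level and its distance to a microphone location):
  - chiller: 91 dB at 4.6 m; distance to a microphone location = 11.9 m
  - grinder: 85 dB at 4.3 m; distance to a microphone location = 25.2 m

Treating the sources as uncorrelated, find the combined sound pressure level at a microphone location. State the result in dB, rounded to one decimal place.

83.0 dB

Propagate each source to the receiver with L = L_ref − 20·log₁₀(r/r_ref), then add intensities.
chiller: 91 − 20·log₁₀(11.9/4.6) = 91 − 8.26 = 82.74 dB.
grinder: 85 − 20·log₁₀(25.2/4.3) = 85 − 15.36 = 69.64 dB.
Σ 10^(L/10) = 1.973e+08 → L_total = 10·log₁₀(1.973e+08) = 82.95 dB.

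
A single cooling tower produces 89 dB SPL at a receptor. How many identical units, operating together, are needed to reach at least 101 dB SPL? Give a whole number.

N identical sources give L₁ + 10·log₁₀ N, so require 10·log₁₀ N ≥ 101 − 89 = 12.0 dB.
N ≥ 10^(12.0/10) = 15.849, so N = 16.

16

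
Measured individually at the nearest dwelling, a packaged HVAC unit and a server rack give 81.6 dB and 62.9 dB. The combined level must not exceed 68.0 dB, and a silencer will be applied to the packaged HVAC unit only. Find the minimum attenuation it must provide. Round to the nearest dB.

15 dB

Fixed contribution from the other source: Σ 10^(L/10) = 10^(62.9/10) = 1.950e+06 (62.90 dB).
The limit corresponds to 10^(68.0/10) = 6.310e+06; subtracting the fixed part leaves 4.360e+06 for the packaged HVAC unit, i.e. 66.39 dB.
So the packaged HVAC unit must be reduced from 81.6 to 66.39 dB: IL = 15.21 dB.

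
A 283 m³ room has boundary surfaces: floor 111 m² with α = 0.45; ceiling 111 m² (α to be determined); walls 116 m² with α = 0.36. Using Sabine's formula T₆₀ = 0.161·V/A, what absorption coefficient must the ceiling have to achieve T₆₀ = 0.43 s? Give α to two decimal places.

0.13

From T₆₀ = 0.161·V/A, the target T₆₀ = 0.43 s needs A = 0.161·283/0.43 = 105.96 m².
Absorption from the other surfaces = 111·0.45 + 116·0.36 = 91.71 m², so the ceiling must supply 14.25 m² over 111 m².
α = 14.25/111 = 0.128.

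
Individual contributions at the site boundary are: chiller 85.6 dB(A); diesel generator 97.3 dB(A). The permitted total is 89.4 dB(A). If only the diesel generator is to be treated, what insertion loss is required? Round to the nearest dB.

10 dB

Everything except the diesel generator sums to 10^(85.6/10) = 3.631e+08 in linear terms, 85.60 dB(A).
To meet 89.4 dB(A) overall, the treated diesel generator may contribute at most 10^(89.4/10) − 3.631e+08 = 5.079e+08, i.e. 87.06 dB(A).
So the diesel generator must be reduced from 97.3 to 87.06 dB(A): IL = 10.24 dB.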